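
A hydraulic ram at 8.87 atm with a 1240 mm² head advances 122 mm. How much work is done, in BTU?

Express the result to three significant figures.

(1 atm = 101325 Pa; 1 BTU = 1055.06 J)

8.87 atm → 898753 Pa
1240 mm² → 0.00124 m²
F = P × A = 898753 × 0.00124 = 1114.45 N
122 mm → 0.122 m
W = F × d = 1114.45 × 0.122 = 135.963 J
In BTU: 135.963 / 1055.06 = 0.128868 BTU

0.129 BTU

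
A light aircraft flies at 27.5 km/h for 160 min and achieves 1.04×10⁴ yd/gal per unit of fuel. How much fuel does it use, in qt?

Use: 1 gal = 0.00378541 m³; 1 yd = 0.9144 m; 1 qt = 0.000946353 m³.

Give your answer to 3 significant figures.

30.8 qt

27.5 km/h → 7.63889 m/s
160 min → 9600 s
d = v × t = 7.63889 × 9600 = 73333.3 m
1.04×10⁴ yd/gal → 2.51221×10⁶ m/m³
V = d / (distance per unit fuel) = 73333.3 / 2.51221×10⁶ = 0.0291908 m³
In qt: 0.0291908 / 0.000946353 = 30.8456 qt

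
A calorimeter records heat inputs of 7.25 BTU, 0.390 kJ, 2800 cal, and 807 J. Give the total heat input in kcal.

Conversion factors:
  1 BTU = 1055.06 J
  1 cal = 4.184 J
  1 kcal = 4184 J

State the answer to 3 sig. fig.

4.91 kcal

7.25 BTU × 1055.06 = 7649.18 J
0.390 kJ × 1000 = 390 J
2800 cal × 4.184 = 11715.2 J
807 J (already J)
Total: 7649.18 + 390 + 11715.2 + 807 = 20561.4 J
In kcal: 20561.4 / 4184 = 4.91429 kcal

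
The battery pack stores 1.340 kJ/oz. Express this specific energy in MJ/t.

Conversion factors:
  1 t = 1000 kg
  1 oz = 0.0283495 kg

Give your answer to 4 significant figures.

47.27 MJ/t

1.340 kJ/oz × 1000 J/kJ ÷ 0.0283495 kg/oz = 47267.1 J/kg
47267.1 J/kg ÷ 1000000 J/MJ × 1000 kg/t = 47.2671 MJ/t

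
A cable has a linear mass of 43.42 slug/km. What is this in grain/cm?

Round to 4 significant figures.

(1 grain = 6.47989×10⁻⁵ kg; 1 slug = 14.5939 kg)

43.42 slug/km × 14.5939 kg/slug ÷ 1000 m/km = 0.633667 kg/m
0.633667 kg/m ÷ 6.47989×10⁻⁵ kg/grain × 0.01 m/cm = 97.7898 grain/cm

97.79 grain/cm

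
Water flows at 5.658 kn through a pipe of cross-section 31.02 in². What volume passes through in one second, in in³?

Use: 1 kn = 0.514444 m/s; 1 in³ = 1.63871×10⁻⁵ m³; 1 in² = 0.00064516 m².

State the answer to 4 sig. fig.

3555 in³

5.658 kn × 0.514444 = 2.91072 m/s
31.02 in² × 0.00064516 = 0.0200129 m²
V = v × A × t = 2.91072 m/s × 0.0200129 m² × 1 s = 0.0582519 m³
0.0582519 m³ ÷ (1.63871×10⁻⁵ m³/in³) = 3554.74 in³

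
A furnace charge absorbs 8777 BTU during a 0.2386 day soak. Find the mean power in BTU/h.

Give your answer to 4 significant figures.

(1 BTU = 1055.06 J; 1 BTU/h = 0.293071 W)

1533 BTU/h

8777 BTU × 1055.06 → 9.26026×10⁶ J
0.2386 day × 86400 → 20615 s
P = E / t = 9.26026×10⁶ J / 20615 s = 449.2 W
449.2 W ÷ (0.293071 W/BTU/h) = 1532.73 BTU/h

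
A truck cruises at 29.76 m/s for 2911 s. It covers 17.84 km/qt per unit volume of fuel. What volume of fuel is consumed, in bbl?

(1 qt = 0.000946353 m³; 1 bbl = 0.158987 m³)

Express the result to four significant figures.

0.02890 bbl

d = v × t = 29.76 × 2911 = 86631.4 m
17.84 km/qt → 1.88513×10⁷ m/m³
V = d / (distance per unit fuel) = 86631.4 / 1.88513×10⁷ = 0.00459551 m³
In bbl: 0.00459551 / 0.158987 = 0.0289049 bbl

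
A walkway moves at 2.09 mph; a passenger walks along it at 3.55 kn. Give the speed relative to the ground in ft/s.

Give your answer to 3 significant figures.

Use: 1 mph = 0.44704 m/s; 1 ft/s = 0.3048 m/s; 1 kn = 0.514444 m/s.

9.06 ft/s

2.09 mph × 0.44704 = 0.934314 m/s
3.55 kn × 0.514444 = 1.82628 m/s
Sum: 0.934314 + 1.82628 = 2.76059 m/s
In ft/s: 2.76059 / 0.3048 = 9.05705 ft/s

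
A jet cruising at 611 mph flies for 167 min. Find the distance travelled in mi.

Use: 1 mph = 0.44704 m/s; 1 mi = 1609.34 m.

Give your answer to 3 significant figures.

611 mph × 0.44704 → 273.141 m/s
167 min × 60 → 10020 s
d = v × t = 273.141 m/s × 10020 s = 2.73687×10⁶ m
2.73687×10⁶ m ÷ (1609.34 m/mi) = 1700.62 mi

1700 mi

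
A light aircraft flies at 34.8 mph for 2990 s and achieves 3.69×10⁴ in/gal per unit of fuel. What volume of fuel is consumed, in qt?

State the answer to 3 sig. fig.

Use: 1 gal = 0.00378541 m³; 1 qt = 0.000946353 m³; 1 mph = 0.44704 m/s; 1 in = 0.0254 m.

199 qt

34.8 mph → 15.557 m/s
d = v × t = 15.557 × 2990 = 46515.4 m
3.69×10⁴ in/gal → 247598 m/m³
V = d / (distance per unit fuel) = 46515.4 / 247598 = 0.187867 m³
In qt: 0.187867 / 0.000946353 = 198.517 qt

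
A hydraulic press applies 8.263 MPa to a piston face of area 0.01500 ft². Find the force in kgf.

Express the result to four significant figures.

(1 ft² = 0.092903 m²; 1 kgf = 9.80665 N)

8.263 MPa × 1000000 → 8.263×10⁶ Pa
0.01500 ft² × 0.092903 → 0.00139354 m²
F = P × A = 8.263×10⁶ Pa × 0.00139354 m² = 11514.8 N
11514.8 N ÷ (9.80665 N/kgf) = 1174.18 kgf

1174 kgf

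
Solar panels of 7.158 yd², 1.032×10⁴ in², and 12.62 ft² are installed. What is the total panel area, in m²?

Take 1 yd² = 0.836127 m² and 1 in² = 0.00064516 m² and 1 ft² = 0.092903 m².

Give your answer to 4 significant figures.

7.158 yd² × 0.836127 = 5.985 m²
1.032×10⁴ in² × 0.00064516 = 6.65805 m²
12.62 ft² × 0.092903 = 1.17244 m²
Sum: 5.985 + 6.65805 + 1.17244 = 13.8155 m²

13.82 m²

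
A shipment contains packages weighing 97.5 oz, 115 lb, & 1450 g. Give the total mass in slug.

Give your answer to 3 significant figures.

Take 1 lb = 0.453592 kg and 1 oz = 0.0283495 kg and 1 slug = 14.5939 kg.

97.5 oz × 0.0283495 → 2.76408 kg
115 lb × 0.453592 → 52.1631 kg
1450 g × 0.001 → 1.45 kg
Sum: 2.76408 + 52.1631 + 1.45 = 56.3772 kg
In slug: 56.3772 / 14.5939 = 3.86307 slug

3.86 slug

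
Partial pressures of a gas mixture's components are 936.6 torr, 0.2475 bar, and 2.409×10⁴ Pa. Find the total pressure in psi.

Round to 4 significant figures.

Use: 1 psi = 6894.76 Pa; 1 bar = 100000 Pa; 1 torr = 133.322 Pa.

936.6 torr × 133.322 = 124869 Pa
0.2475 bar × 100000 = 24750 Pa
2.409×10⁴ Pa (already Pa)
Total: 124869 + 24750 + 24090 = 173709 Pa
In psi: 173709 / 6894.76 = 25.1944 psi

25.19 psi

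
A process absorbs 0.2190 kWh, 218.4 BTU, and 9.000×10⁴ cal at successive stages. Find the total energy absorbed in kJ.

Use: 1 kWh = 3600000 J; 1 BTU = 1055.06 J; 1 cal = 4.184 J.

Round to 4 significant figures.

1395 kJ

0.2190 kWh × 3600000 = 788400 J
218.4 BTU × 1055.06 = 230425 J
9.000×10⁴ cal × 4.184 = 376560 J
Sum: 788400 + 230425 + 376560 = 1.39538×10⁶ J
In kJ: 1.39538×10⁶ / 1000 = 1395.38 kJ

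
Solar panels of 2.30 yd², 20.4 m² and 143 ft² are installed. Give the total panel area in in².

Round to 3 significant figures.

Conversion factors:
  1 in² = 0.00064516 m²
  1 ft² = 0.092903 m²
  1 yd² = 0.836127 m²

5.52×10⁴ in²

2.30 yd² × 0.836127 = 1.92309 m²
20.4 m² (already m²)
143 ft² × 0.092903 = 13.2851 m²
Sum: 1.92309 + 20.4 + 13.2851 = 35.6082 m²
In in²: 35.6082 / 0.00064516 = 55192.8 in²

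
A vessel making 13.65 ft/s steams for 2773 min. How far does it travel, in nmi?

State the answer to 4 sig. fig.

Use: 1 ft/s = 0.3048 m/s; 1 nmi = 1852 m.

13.65 ft/s × 0.3048 = 4.16052 m/s
2773 min × 60 = 166380 s
d = v × t = 4.16052 m/s × 166380 s = 692227 m
692227 m ÷ (1852 m/nmi) = 373.773 nmi

373.8 nmi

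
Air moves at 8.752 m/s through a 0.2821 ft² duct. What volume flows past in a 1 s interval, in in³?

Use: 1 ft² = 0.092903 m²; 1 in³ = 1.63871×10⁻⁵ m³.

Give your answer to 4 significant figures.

1.400×10⁴ in³

0.2821 ft² × 0.092903 = 0.0262079 m²
V = v × A × t = 8.752 m/s × 0.0262079 m² × 1 s = 0.229372 m³
0.229372 m³ ÷ (1.63871×10⁻⁵ m³/in³) = 13997.1 in³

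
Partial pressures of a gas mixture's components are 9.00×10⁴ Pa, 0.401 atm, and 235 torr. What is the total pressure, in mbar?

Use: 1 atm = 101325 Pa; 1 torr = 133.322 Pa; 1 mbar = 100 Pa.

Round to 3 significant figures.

9.00×10⁴ Pa (already Pa)
0.401 atm × 101325 = 40631.3 Pa
235 torr × 133.322 = 31330.7 Pa
Combined: 90000 + 40631.3 + 31330.7 = 161962 Pa
In mbar: 161962 / 100 = 1619.62 mbar

1620 mbar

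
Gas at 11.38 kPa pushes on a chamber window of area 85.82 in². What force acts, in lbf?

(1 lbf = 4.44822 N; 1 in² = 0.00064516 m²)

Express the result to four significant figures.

11.38 kPa × 1000 → 11380 Pa
85.82 in² × 0.00064516 → 0.0553676 m²
F = P × A = 11380 Pa × 0.0553676 m² = 630.083 N
630.083 N ÷ (4.44822 N/lbf) = 141.648 lbf

141.6 lbf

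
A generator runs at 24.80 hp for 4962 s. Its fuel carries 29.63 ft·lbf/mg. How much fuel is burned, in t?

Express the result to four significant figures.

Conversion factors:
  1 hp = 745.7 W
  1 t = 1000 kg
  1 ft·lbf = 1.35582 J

0.002284 t

24.80 hp → 18493.4 W
E = P × t = 18493.4 × 4962 = 9.17643×10⁷ J
29.63 ft·lbf/mg → 4.01729×10⁷ J/kg
m = E / e_s = 9.17643×10⁷ / 4.01729×10⁷ = 2.28423 kg
In t: 2.28423 / 1000 = 0.00228423 t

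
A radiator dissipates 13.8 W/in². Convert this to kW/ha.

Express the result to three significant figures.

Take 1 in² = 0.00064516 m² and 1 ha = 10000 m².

2.14×10⁵ kW/ha

13.8 W/in² ÷ 0.00064516 m²/in² = 21390 W/m²
21390 W/m² ÷ 1000 W/kW × 10000 m²/ha = 213900 kW/ha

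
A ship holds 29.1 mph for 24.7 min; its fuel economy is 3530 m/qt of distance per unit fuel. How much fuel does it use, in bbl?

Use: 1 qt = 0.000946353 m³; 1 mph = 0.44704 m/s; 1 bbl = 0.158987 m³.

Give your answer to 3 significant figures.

29.1 mph → 13.0089 m/s
24.7 min → 1482 s
d = v × t = 13.0089 × 1482 = 19279.2 m
3530 m/qt → 3.73011×10⁶ m/m³
V = d / (distance per unit fuel) = 19279.2 / 3.73011×10⁶ = 0.00516853 m³
In bbl: 0.00516853 / 0.158987 = 0.0325091 bbl

0.0325 bbl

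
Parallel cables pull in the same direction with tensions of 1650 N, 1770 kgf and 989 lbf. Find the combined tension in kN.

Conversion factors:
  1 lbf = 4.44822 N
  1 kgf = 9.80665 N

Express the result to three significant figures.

1650 N (already N)
1770 kgf × 9.80665 = 17357.8 N
989 lbf × 4.44822 = 4399.29 N
Total: 1650 + 17357.8 + 4399.29 = 23407.1 N
In kN: 23407.1 / 1000 = 23.4071 kN

23.4 kN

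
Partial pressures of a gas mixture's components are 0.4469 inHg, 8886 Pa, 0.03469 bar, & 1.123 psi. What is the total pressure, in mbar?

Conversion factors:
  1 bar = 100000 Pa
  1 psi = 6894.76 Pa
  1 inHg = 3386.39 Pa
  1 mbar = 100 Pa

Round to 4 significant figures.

0.4469 inHg × 3386.39 = 1513.38 Pa
8886 Pa (already Pa)
0.03469 bar × 100000 = 3469 Pa
1.123 psi × 6894.76 = 7742.82 Pa
Total: 1513.38 + 8886 + 3469 + 7742.82 = 21611.2 Pa
In mbar: 21611.2 / 100 = 216.112 mbar

216.1 mbar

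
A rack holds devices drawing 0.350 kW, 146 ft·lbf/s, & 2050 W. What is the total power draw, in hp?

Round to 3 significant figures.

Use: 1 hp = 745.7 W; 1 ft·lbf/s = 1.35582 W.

0.350 kW × 1000 → 350 W
146 ft·lbf/s × 1.35582 → 197.95 W
2050 W (already W)
Combined: 350 + 197.95 + 2050 = 2597.95 W
In hp: 2597.95 / 745.7 = 3.48391 hp

3.48 hp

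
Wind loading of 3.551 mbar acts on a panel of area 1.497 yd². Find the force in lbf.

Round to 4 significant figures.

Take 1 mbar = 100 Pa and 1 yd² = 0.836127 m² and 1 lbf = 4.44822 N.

3.551 mbar × 100 = 355.1 Pa
1.497 yd² × 0.836127 = 1.25168 m²
F = P × A = 355.1 Pa × 1.25168 m² = 444.472 N
444.472 N ÷ (4.44822 N/lbf) = 99.9213 lbf

99.92 lbf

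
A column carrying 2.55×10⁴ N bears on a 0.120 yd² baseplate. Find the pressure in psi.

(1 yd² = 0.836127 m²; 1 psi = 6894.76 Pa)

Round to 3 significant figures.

36.9 psi

0.120 yd² × 0.836127 → 0.100335 m²
P = F / A = 25500 N / 0.100335 m² = 254149 Pa
254149 Pa ÷ (6894.76 Pa/psi) = 36.8612 psi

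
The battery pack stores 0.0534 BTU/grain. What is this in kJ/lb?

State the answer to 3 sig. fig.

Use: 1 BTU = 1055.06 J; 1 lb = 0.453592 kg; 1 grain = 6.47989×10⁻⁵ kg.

0.0534 BTU/grain × 1055.06 J/BTU ÷ 6.47989×10⁻⁵ kg/grain = 869462 J/kg
869462 J/kg ÷ 1000 J/kJ × 0.453592 kg/lb = 394.381 kJ/lb

394 kJ/lb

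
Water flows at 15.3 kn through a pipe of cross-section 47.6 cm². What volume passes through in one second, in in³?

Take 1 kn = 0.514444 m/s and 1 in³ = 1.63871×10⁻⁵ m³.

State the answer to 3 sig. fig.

15.3 kn × 0.514444 → 7.87099 m/s
47.6 cm² × 0.0001 → 0.00476 m²
V = v × A × t = 7.87099 m/s × 0.00476 m² × 1 s = 0.0374659 m³
0.0374659 m³ ÷ (1.63871×10⁻⁵ m³/in³) = 2286.3 in³

2290 in³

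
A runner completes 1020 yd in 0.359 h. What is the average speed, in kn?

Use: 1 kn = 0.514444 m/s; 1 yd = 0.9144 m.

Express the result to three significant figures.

1020 yd × 0.9144 → 932.688 m
0.359 h × 3600 → 1292.4 s
v = d / t = 932.688 m / 1292.4 s = 0.721671 m/s
0.721671 m/s ÷ (0.514444 m/s/kn) = 1.40282 kn

1.40 kn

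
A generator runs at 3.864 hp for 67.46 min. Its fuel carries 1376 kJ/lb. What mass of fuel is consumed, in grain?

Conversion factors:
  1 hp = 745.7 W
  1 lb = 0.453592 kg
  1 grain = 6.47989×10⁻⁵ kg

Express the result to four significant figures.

5.933×10⁴ grain

3.864 hp → 2881.38 W
67.46 min → 4047.6 s
E = P × t = 2881.38 × 4047.6 = 1.16627×10⁷ J
1376 kJ/lb → 3.03356×10⁶ J/kg
m = E / e_s = 1.16627×10⁷ / 3.03356×10⁶ = 3.84456 kg
In grain: 3.84456 / 6.47989×10⁻⁵ = 59330.6 grain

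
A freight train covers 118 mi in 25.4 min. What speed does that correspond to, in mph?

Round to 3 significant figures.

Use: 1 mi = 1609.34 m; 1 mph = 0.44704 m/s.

279 mph

118 mi × 1609.34 = 189902 m
25.4 min × 60 = 1524 s
v = d / t = 189902 m / 1524 s = 124.608 m/s
124.608 m/s ÷ (0.44704 m/s/mph) = 278.74 mph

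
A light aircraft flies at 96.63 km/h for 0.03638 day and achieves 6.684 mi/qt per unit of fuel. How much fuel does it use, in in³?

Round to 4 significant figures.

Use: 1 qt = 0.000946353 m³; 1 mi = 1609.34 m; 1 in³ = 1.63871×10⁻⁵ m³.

453.0 in³

96.63 km/h → 26.8417 m/s
0.03638 day → 3143.23 s
d = v × t = 26.8417 × 3143.23 = 84369.6 m
6.684 mi/qt → 1.13666×10⁷ m/m³
V = d / (distance per unit fuel) = 84369.6 / 1.13666×10⁷ = 0.00742259 m³
In in³: 0.00742259 / 1.63871×10⁻⁵ = 452.953 in³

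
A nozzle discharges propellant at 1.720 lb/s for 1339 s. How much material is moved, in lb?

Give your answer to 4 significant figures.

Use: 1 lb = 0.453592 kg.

2303 lb

1.720 lb/s → 0.780178 kg/s
m = ṁ × t = 0.780178 × 1339 = 1044.66 kg
In lb: 1044.66 / 0.453592 = 2303.08 lb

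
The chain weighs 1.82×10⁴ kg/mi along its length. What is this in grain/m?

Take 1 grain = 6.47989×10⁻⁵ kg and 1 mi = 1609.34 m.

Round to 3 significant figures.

1.75×10⁵ grain/m

1.82×10⁴ kg/mi ÷ 1609.34 m/mi = 11.309 kg/m
11.309 kg/m ÷ 6.47989×10⁻⁵ kg/grain = 174525 grain/m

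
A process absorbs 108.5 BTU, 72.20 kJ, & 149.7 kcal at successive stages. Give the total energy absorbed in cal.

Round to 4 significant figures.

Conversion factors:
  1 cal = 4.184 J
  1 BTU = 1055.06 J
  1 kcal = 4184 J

1.943×10⁵ cal

108.5 BTU × 1055.06 = 114474 J
72.20 kJ × 1000 = 72200 J
149.7 kcal × 4184 = 626345 J
Sum: 114474 + 72200 + 626345 = 813019 J
In cal: 813019 / 4.184 = 194316 cal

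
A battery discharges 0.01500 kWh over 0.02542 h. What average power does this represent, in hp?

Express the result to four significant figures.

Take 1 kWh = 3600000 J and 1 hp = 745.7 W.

0.01500 kWh × 3600000 → 54000 J
0.02542 h × 3600 → 91.512 s
P = E / t = 54000 J / 91.512 s = 590.087 W
590.087 W ÷ (745.7 W/hp) = 0.79132 hp

0.7913 hp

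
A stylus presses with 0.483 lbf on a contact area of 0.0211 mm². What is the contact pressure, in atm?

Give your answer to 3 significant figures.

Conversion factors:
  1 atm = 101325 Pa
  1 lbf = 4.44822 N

1000 atm

0.483 lbf × 4.44822 = 2.14849 N
0.0211 mm² × 10⁻⁶ = 2.11×10⁻⁸ m²
P = F / A = 2.14849 N / 2.11×10⁻⁸ m² = 1.01824×10⁸ Pa
1.01824×10⁸ Pa ÷ (101325 Pa/atm) = 1004.92 atm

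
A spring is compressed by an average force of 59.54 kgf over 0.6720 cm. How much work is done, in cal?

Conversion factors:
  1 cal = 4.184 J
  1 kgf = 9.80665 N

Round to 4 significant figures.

0.9378 cal

59.54 kgf × 9.80665 → 583.888 N
0.6720 cm × 0.01 → 0.00672 m
W = F × d = 583.888 N × 0.00672 m = 3.92373 J
3.92373 J ÷ (4.184 J/cal) = 0.937794 cal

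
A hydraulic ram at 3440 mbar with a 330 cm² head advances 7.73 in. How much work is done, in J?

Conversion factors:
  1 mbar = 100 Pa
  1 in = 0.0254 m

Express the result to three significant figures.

2230 J

3440 mbar → 344000 Pa
330 cm² → 0.033 m²
F = P × A = 344000 × 0.033 = 11352 N
7.73 in → 0.196342 m
W = F × d = 11352 × 0.196342 = 2228.87 J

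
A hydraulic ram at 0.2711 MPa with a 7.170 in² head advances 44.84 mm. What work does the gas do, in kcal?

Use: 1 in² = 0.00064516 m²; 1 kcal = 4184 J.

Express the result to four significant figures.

0.01344 kcal

0.2711 MPa → 271100 Pa
7.170 in² → 0.0046258 m²
F = P × A = 271100 × 0.0046258 = 1254.05 N
44.84 mm → 0.04484 m
W = F × d = 1254.05 × 0.04484 = 56.2316 J
In kcal: 56.2316 / 4184 = 0.0134397 kcal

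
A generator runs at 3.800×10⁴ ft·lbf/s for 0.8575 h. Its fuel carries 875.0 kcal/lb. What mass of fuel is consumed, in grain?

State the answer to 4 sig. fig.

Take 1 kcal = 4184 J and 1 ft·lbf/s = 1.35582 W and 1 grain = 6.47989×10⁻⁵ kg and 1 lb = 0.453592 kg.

3.800×10⁴ ft·lbf/s → 51521.2 W
0.8575 h → 3087 s
E = P × t = 51521.2 × 3087 = 1.59046×10⁸ J
875.0 kcal/lb → 8.07113×10⁶ J/kg
m = E / e_s = 1.59046×10⁸ / 8.07113×10⁶ = 19.7055 kg
In grain: 19.7055 / 6.47989×10⁻⁵ = 304102 grain

3.041×10⁵ grain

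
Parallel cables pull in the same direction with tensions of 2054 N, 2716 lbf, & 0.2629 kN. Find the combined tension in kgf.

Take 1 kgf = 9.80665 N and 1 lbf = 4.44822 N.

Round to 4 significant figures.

1468 kgf

2054 N (already N)
2716 lbf × 4.44822 → 12081.4 N
0.2629 kN × 1000 → 262.9 N
Sum: 2054 + 12081.4 + 262.9 = 14398.3 N
In kgf: 14398.3 / 9.80665 = 1468.22 kgf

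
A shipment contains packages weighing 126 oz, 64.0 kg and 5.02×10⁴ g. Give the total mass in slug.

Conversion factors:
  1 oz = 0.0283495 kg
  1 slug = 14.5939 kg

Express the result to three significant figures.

126 oz × 0.0283495 → 3.57204 kg
64.0 kg (already kg)
5.02×10⁴ g × 0.001 → 50.2 kg
Combined: 3.57204 + 64 + 50.2 = 117.772 kg
In slug: 117.772 / 14.5939 = 8.06995 slug

8.07 slug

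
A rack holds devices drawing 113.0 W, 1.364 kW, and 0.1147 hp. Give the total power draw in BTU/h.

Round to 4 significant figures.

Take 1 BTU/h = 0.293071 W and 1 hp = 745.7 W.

5332 BTU/h

113.0 W (already W)
1.364 kW × 1000 = 1364 W
0.1147 hp × 745.7 = 85.5318 W
Combined: 113 + 1364 + 85.5318 = 1562.53 W
In BTU/h: 1562.53 / 0.293071 = 5331.57 BTU/h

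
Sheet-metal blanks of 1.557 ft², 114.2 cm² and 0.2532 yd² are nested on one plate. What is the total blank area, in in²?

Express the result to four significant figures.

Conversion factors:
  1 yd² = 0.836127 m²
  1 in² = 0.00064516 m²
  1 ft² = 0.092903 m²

1.557 ft² × 0.092903 → 0.14465 m²
114.2 cm² × 0.0001 → 0.01142 m²
0.2532 yd² × 0.836127 → 0.211707 m²
Total: 0.14465 + 0.01142 + 0.211707 = 0.367777 m²
In in²: 0.367777 / 0.00064516 = 570.055 in²

570.1 in²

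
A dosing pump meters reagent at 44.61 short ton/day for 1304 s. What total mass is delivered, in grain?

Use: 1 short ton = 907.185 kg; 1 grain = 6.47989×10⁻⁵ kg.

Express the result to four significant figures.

44.61 short ton/day → 0.468397 kg/s
m = ṁ × t = 0.468397 × 1304 = 610.79 kg
In grain: 610.79 / 6.47989×10⁻⁵ = 9.42593×10⁶ grain

9.426×10⁶ grain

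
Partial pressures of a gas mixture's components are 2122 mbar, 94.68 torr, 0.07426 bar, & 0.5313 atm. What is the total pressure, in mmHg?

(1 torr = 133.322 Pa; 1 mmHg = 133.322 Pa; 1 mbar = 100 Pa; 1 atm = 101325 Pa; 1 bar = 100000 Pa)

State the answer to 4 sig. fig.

2146 mmHg

2122 mbar × 100 = 212200 Pa
94.68 torr × 133.322 = 12622.9 Pa
0.07426 bar × 100000 = 7426 Pa
0.5313 atm × 101325 = 53834 Pa
Combined: 212200 + 12622.9 + 7426 + 53834 = 286083 Pa
In mmHg: 286083 / 133.322 = 2145.8 mmHg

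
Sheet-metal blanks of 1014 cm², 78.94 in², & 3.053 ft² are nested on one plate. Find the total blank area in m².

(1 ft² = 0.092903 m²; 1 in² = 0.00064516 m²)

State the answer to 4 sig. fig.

1014 cm² × 0.0001 = 0.1014 m²
78.94 in² × 0.00064516 = 0.0509289 m²
3.053 ft² × 0.092903 = 0.283633 m²
Total: 0.1014 + 0.0509289 + 0.283633 = 0.435962 m²

0.4360 m²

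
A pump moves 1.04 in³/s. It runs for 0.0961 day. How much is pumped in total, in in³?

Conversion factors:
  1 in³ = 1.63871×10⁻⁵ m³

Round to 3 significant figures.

1.04 in³/s → 1.70426×10⁻⁵ m³/s
0.0961 day → 8303.04 s
V = Q × t = 1.70426×10⁻⁵ × 8303.04 = 0.141505 m³
In in³: 0.141505 / 1.63871×10⁻⁵ = 8635.15 in³

8640 in³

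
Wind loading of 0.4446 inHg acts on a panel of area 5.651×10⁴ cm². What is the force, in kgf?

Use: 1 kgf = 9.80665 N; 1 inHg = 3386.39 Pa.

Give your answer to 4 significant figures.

867.6 kgf

0.4446 inHg × 3386.39 = 1505.59 Pa
5.651×10⁴ cm² × 0.0001 = 5.651 m²
F = P × A = 1505.59 Pa × 5.651 m² = 8508.09 N
8508.09 N ÷ (9.80665 N/kgf) = 867.584 kgf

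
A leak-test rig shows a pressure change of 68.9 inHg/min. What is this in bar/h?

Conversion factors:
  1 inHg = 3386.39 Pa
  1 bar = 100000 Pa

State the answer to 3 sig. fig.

68.9 inHg/min × 3386.39 Pa/inHg ÷ 60 s/min = 3888.7 Pa/s
3888.7 Pa/s ÷ 100000 Pa/bar × 3600 s/h = 139.993 bar/h

140 bar/h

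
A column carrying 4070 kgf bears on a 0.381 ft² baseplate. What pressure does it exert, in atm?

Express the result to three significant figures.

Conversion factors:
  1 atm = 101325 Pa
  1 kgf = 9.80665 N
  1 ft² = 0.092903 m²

11.1 atm

4070 kgf × 9.80665 → 39913.1 N
0.381 ft² × 0.092903 → 0.035396 m²
P = F / A = 39913.1 N / 0.035396 m² = 1.12762×10⁶ Pa
1.12762×10⁶ Pa ÷ (101325 Pa/atm) = 11.1287 atm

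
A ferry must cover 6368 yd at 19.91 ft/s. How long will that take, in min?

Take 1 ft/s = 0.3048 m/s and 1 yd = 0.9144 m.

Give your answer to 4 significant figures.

6368 yd × 0.9144 → 5822.9 m
19.91 ft/s × 0.3048 → 6.06857 m/s
t = d / v = 5822.9 m / 6.06857 m/s = 959.518 s
959.518 s ÷ (60 s/min) = 15.992 min

15.99 min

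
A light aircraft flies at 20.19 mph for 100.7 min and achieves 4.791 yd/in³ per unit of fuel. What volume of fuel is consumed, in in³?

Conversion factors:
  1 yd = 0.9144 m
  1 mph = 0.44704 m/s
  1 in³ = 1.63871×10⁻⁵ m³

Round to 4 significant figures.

1.245×10⁴ in³

20.19 mph → 9.02574 m/s
100.7 min → 6042 s
d = v × t = 9.02574 × 6042 = 54533.5 m
4.791 yd/in³ → 267338 m/m³
V = d / (distance per unit fuel) = 54533.5 / 267338 = 0.203987 m³
In in³: 0.203987 / 1.63871×10⁻⁵ = 12448 in³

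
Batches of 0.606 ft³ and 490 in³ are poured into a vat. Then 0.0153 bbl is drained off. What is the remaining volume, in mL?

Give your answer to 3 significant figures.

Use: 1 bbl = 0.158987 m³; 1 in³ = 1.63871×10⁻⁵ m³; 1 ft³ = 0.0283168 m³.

0.606 ft³ × 0.0283168 → 0.01716 m³
490 in³ × 1.63871×10⁻⁵ → 0.00802968 m³
0.0153 bbl × 0.158987 → 0.0024325 m³
Net: 0.01716 + 0.00802968 − 0.0024325 = 0.0227572 m³
In mL: 0.0227572 / 10⁻⁶ = 22757.2 mL

2.28×10⁴ mL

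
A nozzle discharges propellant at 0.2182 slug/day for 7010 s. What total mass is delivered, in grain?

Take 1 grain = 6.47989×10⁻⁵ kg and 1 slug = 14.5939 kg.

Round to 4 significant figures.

0.2182 slug/day → 3.68564×10⁻⁵ kg/s
m = ṁ × t = 3.68564×10⁻⁵ × 7010 = 0.258363 kg
In grain: 0.258363 / 6.47989×10⁻⁵ = 3987.15 grain

3987 grain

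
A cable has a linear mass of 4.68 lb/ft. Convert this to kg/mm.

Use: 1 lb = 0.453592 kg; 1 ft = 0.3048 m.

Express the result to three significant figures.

4.68 lb/ft × 0.453592 kg/lb ÷ 0.3048 m/ft = 6.9646 kg/m
6.9646 kg/m × 0.001 m/mm = 0.0069646 kg/mm

0.00696 kg/mm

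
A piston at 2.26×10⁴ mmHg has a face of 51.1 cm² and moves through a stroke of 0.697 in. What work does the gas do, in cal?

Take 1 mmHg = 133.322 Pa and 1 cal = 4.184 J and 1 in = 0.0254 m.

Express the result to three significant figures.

65.1 cal

2.26×10⁴ mmHg → 3.01308×10⁶ Pa
51.1 cm² → 0.00511 m²
F = P × A = 3.01308×10⁶ × 0.00511 = 15396.8 N
0.697 in → 0.0177038 m
W = F × d = 15396.8 × 0.0177038 = 272.582 J
In cal: 272.582 / 4.184 = 65.1487 cal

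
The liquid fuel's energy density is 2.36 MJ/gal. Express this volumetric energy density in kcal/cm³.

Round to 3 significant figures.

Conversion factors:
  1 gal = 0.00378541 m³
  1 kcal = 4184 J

0.149 kcal/cm³

2.36 MJ/gal × 1000000 J/MJ ÷ 0.00378541 m³/gal = 6.23446×10⁸ J/m³
6.23446×10⁸ J/m³ ÷ 4184 J/kcal × 10⁻⁶ m³/cm³ = 0.149007 kcal/cm³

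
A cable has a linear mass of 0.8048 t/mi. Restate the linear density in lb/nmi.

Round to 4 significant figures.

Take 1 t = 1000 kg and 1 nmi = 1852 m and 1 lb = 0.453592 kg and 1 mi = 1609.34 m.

0.8048 t/mi × 1000 kg/t ÷ 1609.34 m/mi = 0.500081 kg/m
0.500081 kg/m ÷ 0.453592 kg/lb × 1852 m/nmi = 2041.81 lb/nmi

2042 lb/nmi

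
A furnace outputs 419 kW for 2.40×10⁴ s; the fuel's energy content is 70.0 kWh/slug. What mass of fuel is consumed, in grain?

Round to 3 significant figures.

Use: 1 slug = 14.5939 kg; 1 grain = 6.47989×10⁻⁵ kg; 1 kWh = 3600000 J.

419 kW → 419000 W
E = P × t = 419000 × 24000 = 1.0056×10¹⁰ J
70.0 kWh/slug → 1.72675×10⁷ J/kg
m = E / e_s = 1.0056×10¹⁰ / 1.72675×10⁷ = 582.366 kg
In grain: 582.366 / 6.47989×10⁻⁵ = 8.98728×10⁶ grain

8.99×10⁶ grain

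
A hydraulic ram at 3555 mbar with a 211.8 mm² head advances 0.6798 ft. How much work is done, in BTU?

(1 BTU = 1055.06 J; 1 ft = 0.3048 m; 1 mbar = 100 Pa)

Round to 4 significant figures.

0.01479 BTU

3555 mbar → 355500 Pa
211.8 mm² → 2.118×10⁻⁴ m²
F = P × A = 355500 × 2.118×10⁻⁴ = 75.2949 N
0.6798 ft → 0.207203 m
W = F × d = 75.2949 × 0.207203 = 15.6013 J
In BTU: 15.6013 / 1055.06 = 0.0147871 BTU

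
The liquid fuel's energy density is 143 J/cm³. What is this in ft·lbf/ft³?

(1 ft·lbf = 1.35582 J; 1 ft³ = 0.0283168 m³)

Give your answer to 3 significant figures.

2.99×10⁶ ft·lbf/ft³

143 J/cm³ ÷ 10⁻⁶ m³/cm³ = 1.43×10⁸ J/m³
1.43×10⁸ J/m³ ÷ 1.35582 J/ft·lbf × 0.0283168 m³/ft³ = 2.98661×10⁶ ft·lbf/ft³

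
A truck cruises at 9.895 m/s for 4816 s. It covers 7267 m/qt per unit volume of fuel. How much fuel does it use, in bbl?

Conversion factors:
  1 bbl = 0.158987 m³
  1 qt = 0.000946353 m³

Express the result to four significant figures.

d = v × t = 9.895 × 4816 = 47654.3 m
7267 m/qt → 7.67895×10⁶ m/m³
V = d / (distance per unit fuel) = 47654.3 / 7.67895×10⁶ = 0.00620584 m³
In bbl: 0.00620584 / 0.158987 = 0.0390336 bbl

0.03903 bbl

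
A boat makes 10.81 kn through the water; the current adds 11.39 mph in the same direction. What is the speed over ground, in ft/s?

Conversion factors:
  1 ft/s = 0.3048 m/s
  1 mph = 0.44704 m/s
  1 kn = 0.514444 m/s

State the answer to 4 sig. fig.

34.95 ft/s

10.81 kn × 0.514444 → 5.56114 m/s
11.39 mph × 0.44704 → 5.09179 m/s
Sum: 5.56114 + 5.09179 = 10.6529 m/s
In ft/s: 10.6529 / 0.3048 = 34.9505 ft/s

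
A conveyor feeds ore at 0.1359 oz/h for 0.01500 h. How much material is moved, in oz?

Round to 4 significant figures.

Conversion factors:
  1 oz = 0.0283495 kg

0.1359 oz/h → 1.07019×10⁻⁶ kg/s
0.01500 h → 54 s
m = ṁ × t = 1.07019×10⁻⁶ × 54 = 5.77903×10⁻⁵ kg
In oz: 5.77903×10⁻⁵ / 0.0283495 = 0.00203849 oz

0.002038 oz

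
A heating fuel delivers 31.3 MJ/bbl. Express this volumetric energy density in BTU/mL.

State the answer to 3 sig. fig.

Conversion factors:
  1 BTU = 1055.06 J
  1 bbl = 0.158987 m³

0.187 BTU/mL

31.3 MJ/bbl × 1000000 J/MJ ÷ 0.158987 m³/bbl = 1.96871×10⁸ J/m³
1.96871×10⁸ J/m³ ÷ 1055.06 J/BTU × 10⁻⁶ m³/mL = 0.186597 BTU/mL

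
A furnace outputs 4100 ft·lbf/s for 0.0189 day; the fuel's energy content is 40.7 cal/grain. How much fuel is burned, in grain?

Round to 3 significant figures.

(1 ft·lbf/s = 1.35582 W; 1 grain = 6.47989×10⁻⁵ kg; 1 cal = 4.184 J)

4100 ft·lbf/s → 5558.86 W
0.0189 day → 1632.96 s
E = P × t = 5558.86 × 1632.96 = 9.0774×10⁶ J
40.7 cal/grain → 2.62796×10⁶ J/kg
m = E / e_s = 9.0774×10⁶ / 2.62796×10⁶ = 3.45416 kg
In grain: 3.45416 / 6.47989×10⁻⁵ = 53305.8 grain

5.33×10⁴ grain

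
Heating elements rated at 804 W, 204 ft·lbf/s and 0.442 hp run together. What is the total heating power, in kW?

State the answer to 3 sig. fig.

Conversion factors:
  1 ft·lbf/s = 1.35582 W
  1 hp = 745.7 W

1.41 kW

804 W (already W)
204 ft·lbf/s × 1.35582 = 276.587 W
0.442 hp × 745.7 = 329.599 W
Total: 804 + 276.587 + 329.599 = 1410.19 W
In kW: 1410.19 / 1000 = 1.41019 kW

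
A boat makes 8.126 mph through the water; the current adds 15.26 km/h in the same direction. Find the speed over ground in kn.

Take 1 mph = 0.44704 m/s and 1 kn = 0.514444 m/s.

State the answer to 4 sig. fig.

8.126 mph × 0.44704 = 3.63265 m/s
15.26 km/h × (1/3.6) = 4.23889 m/s
Total: 3.63265 + 4.23889 = 7.87154 m/s
In kn: 7.87154 / 0.514444 = 15.3011 kn

15.30 kn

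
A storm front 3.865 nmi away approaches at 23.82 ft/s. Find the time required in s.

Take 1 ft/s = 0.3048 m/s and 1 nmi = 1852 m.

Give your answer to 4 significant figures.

985.9 s

3.865 nmi × 1852 → 7157.98 m
23.82 ft/s × 0.3048 → 7.26034 m/s
t = d / v = 7157.98 m / 7.26034 m/s = 985.901 s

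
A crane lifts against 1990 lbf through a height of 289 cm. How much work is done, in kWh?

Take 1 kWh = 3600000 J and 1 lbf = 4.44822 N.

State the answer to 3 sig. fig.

0.00711 kWh

1990 lbf × 4.44822 = 8851.96 N
289 cm × 0.01 = 2.89 m
W = F × d = 8851.96 N × 2.89 m = 25582.2 J
25582.2 J ÷ (3600000 J/kWh) = 0.00710617 kWh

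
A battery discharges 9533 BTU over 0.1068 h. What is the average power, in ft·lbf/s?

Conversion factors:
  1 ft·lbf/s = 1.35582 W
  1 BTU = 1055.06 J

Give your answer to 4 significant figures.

1.929×10⁴ ft·lbf/s

9533 BTU × 1055.06 = 1.00579×10⁷ J
0.1068 h × 3600 = 384.48 s
P = E / t = 1.00579×10⁷ J / 384.48 s = 26159.7 W
26159.7 W ÷ (1.35582 W/ft·lbf/s) = 19294.4 ft·lbf/s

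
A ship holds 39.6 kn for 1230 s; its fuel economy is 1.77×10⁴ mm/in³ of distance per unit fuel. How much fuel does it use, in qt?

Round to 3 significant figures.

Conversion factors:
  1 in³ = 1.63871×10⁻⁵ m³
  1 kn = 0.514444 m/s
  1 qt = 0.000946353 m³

24.5 qt

39.6 kn → 20.372 m/s
d = v × t = 20.372 × 1230 = 25057.6 m
1.77×10⁴ mm/in³ → 1.08012×10⁶ m/m³
V = d / (distance per unit fuel) = 25057.6 / 1.08012×10⁶ = 0.0231989 m³
In qt: 0.0231989 / 0.000946353 = 24.514 qt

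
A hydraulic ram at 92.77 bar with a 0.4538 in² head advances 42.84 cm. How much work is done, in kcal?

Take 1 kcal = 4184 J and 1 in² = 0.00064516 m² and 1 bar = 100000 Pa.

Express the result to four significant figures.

92.77 bar → 9.277×10⁶ Pa
0.4538 in² → 2.92774×10⁻⁴ m²
F = P × A = 9.277×10⁶ × 2.92774×10⁻⁴ = 2716.06 N
42.84 cm → 0.4284 m
W = F × d = 2716.06 × 0.4284 = 1163.56 J
In kcal: 1163.56 / 4184 = 0.278098 kcal

0.2781 kcal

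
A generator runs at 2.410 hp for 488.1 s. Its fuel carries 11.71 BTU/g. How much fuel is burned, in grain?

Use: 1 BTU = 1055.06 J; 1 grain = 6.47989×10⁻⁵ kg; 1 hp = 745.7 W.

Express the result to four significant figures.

1096 grain

2.410 hp → 1797.14 W
E = P × t = 1797.14 × 488.1 = 877184 J
11.71 BTU/g → 1.23548×10⁷ J/kg
m = E / e_s = 877184 / 1.23548×10⁷ = 0.0709994 kg
In grain: 0.0709994 / 6.47989×10⁻⁵ = 1095.69 grain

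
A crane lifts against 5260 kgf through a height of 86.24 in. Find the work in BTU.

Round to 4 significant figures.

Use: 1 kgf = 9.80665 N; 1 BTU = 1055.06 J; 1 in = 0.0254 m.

107.1 BTU

5260 kgf × 9.80665 → 51583 N
86.24 in × 0.0254 → 2.1905 m
W = F × d = 51583 N × 2.1905 m = 112993 J
112993 J ÷ (1055.06 J/BTU) = 107.096 BTU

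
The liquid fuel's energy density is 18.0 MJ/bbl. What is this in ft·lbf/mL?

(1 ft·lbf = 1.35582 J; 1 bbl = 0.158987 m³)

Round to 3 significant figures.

83.5 ft·lbf/mL

18.0 MJ/bbl × 1000000 J/MJ ÷ 0.158987 m³/bbl = 1.13217×10⁸ J/m³
1.13217×10⁸ J/m³ ÷ 1.35582 J/ft·lbf × 10⁻⁶ m³/mL = 83.5044 ft·lbf/mL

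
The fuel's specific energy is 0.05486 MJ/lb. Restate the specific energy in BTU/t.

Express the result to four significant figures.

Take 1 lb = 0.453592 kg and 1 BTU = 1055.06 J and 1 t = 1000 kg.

0.05486 MJ/lb × 1000000 J/MJ ÷ 0.453592 kg/lb = 120946 J/kg
120946 J/kg ÷ 1055.06 J/BTU × 1000 kg/t = 114634 BTU/t

1.146×10⁵ BTU/t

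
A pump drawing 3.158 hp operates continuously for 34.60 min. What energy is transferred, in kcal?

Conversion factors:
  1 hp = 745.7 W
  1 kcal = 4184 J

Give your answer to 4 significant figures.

1168 kcal

3.158 hp × 745.7 = 2354.92 W
34.60 min × 60 = 2076 s
E = P × t = 2354.92 W × 2076 s = 4.88881×10⁶ J
4.88881×10⁶ J ÷ (4184 J/kcal) = 1168.45 kcal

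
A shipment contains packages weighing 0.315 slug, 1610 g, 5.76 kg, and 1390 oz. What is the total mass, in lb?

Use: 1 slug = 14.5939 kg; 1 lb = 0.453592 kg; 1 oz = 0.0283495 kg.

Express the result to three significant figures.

113 lb

0.315 slug × 14.5939 → 4.59708 kg
1610 g × 0.001 → 1.61 kg
5.76 kg (already kg)
1390 oz × 0.0283495 → 39.4058 kg
Total: 4.59708 + 1.61 + 5.76 + 39.4058 = 51.3729 kg
In lb: 51.3729 / 0.453592 = 113.258 lb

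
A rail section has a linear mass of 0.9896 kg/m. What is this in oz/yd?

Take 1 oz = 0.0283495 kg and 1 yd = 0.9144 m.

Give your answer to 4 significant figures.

31.92 oz/yd

0.9896 kg/m is already 0.9896 kg/m
0.9896 kg/m ÷ 0.0283495 kg/oz × 0.9144 m/yd = 31.9191 oz/yd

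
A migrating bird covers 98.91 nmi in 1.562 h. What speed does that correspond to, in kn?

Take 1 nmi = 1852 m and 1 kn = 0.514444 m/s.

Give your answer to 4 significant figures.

98.91 nmi × 1852 → 183181 m
1.562 h × 3600 → 5623.2 s
v = d / t = 183181 m / 5623.2 s = 32.5759 m/s
32.5759 m/s ÷ (0.514444 m/s/kn) = 63.3225 kn

63.32 kn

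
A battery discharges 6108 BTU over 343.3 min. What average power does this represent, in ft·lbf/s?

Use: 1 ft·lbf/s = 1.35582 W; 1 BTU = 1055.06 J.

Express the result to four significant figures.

230.8 ft·lbf/s

6108 BTU × 1055.06 = 6.44431×10⁶ J
343.3 min × 60 = 20598 s
P = E / t = 6.44431×10⁶ J / 20598 s = 312.861 W
312.861 W ÷ (1.35582 W/ft·lbf/s) = 230.754 ft·lbf/s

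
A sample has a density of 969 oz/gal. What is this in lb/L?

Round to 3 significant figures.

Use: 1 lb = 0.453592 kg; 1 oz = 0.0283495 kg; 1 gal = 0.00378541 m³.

16.0 lb/L

969 oz/gal × 0.0283495 kg/oz ÷ 0.00378541 m³/gal = 7256.99 kg/m³
7256.99 kg/m³ ÷ 0.453592 kg/lb × 0.001 m³/L = 15.9989 lb/L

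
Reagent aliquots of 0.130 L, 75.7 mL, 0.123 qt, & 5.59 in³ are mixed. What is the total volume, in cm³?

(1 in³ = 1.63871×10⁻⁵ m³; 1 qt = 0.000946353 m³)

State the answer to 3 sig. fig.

414 cm³

0.130 L × 0.001 → 1.3×10⁻⁴ m³
75.7 mL × 10⁻⁶ → 7.57×10⁻⁵ m³
0.123 qt × 0.000946353 → 1.16401×10⁻⁴ m³
5.59 in³ × 1.63871×10⁻⁵ → 9.16039×10⁻⁵ m³
Combined: 1.3×10⁻⁴ + 7.57×10⁻⁵ + 1.16401×10⁻⁴ + 9.16039×10⁻⁵ = 4.13705×10⁻⁴ m³
In cm³: 4.13705×10⁻⁴ / 10⁻⁶ = 413.705 cm³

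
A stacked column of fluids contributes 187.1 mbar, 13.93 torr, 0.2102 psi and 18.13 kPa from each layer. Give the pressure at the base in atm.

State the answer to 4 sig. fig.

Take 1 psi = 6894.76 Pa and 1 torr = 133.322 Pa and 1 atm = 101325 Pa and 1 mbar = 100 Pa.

187.1 mbar × 100 → 18710 Pa
13.93 torr × 133.322 → 1857.18 Pa
0.2102 psi × 6894.76 → 1449.28 Pa
18.13 kPa × 1000 → 18130 Pa
Total: 18710 + 1857.18 + 1449.28 + 18130 = 40146.5 Pa
In atm: 40146.5 / 101325 = 0.396215 atm

0.3962 atm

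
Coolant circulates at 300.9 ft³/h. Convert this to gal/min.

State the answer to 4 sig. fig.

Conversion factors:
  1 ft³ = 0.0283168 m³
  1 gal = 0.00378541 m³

300.9 ft³/h × 0.0283168 m³/ft³ ÷ 3600 s/h = 0.00236681 m³/s
0.00236681 m³/s ÷ 0.00378541 m³/gal × 60 s/min = 37.5147 gal/min

37.51 gal/min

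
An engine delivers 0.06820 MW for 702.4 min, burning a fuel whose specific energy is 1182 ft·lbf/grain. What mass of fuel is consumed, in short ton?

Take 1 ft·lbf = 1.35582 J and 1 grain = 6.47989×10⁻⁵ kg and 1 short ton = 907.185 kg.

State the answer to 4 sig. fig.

0.1281 short ton

0.06820 MW → 68200 W
702.4 min → 42144 s
E = P × t = 68200 × 42144 = 2.87422×10⁹ J
1182 ft·lbf/grain → 2.47316×10⁷ J/kg
m = E / e_s = 2.87422×10⁹ / 2.47316×10⁷ = 116.217 kg
In short ton: 116.217 / 907.185 = 0.128107 short ton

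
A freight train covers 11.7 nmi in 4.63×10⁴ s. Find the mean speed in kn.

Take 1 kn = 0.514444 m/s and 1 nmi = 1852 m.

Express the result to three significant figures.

0.910 kn

11.7 nmi × 1852 → 21668.4 m
v = d / t = 21668.4 m / 46300 s = 0.468 m/s
0.468 m/s ÷ (0.514444 m/s/kn) = 0.90972 kn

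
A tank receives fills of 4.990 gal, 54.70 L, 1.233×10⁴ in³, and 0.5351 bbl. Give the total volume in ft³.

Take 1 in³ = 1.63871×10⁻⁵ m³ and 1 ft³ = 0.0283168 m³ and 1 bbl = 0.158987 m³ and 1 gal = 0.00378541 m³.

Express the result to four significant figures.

12.74 ft³

4.990 gal × 0.00378541 → 0.0188892 m³
54.70 L × 0.001 → 0.0547 m³
1.233×10⁴ in³ × 1.63871×10⁻⁵ → 0.202053 m³
0.5351 bbl × 0.158987 → 0.0850739 m³
Combined: 0.0188892 + 0.0547 + 0.202053 + 0.0850739 = 0.360716 m³
In ft³: 0.360716 / 0.0283168 = 12.7386 ft³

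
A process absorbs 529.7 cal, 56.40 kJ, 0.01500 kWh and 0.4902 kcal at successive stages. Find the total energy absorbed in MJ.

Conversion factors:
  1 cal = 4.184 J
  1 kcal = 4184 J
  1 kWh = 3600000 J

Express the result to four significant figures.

529.7 cal × 4.184 = 2216.26 J
56.40 kJ × 1000 = 56400 J
0.01500 kWh × 3600000 = 54000 J
0.4902 kcal × 4184 = 2051 J
Total: 2216.26 + 56400 + 54000 + 2051 = 114667 J
In MJ: 114667 / 1000000 = 0.114667 MJ

0.1147 MJ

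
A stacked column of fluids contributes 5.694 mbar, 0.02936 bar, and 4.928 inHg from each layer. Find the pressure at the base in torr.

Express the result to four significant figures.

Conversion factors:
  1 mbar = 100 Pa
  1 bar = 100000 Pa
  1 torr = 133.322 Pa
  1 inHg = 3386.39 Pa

5.694 mbar × 100 = 569.4 Pa
0.02936 bar × 100000 = 2936 Pa
4.928 inHg × 3386.39 = 16688.1 Pa
Sum: 569.4 + 2936 + 16688.1 = 20193.5 Pa
In torr: 20193.5 / 133.322 = 151.464 torr

151.5 torr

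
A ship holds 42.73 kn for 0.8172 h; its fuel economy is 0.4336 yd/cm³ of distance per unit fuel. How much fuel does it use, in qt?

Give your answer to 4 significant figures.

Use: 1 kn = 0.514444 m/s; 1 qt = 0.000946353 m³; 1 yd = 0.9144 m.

42.73 kn → 21.9822 m/s
0.8172 h → 2941.92 s
d = v × t = 21.9822 × 2941.92 = 64669.9 m
0.4336 yd/cm³ → 396484 m/m³
V = d / (distance per unit fuel) = 64669.9 / 396484 = 0.163108 m³
In qt: 0.163108 / 0.000946353 = 172.354 qt

172.4 qt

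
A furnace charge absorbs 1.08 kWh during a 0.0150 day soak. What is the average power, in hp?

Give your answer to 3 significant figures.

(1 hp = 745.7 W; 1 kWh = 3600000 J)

4.02 hp

1.08 kWh × 3600000 → 3.888×10⁶ J
0.0150 day × 86400 → 1296 s
P = E / t = 3.888×10⁶ J / 1296 s = 3000 W
3000 W ÷ (745.7 W/hp) = 4.02307 hp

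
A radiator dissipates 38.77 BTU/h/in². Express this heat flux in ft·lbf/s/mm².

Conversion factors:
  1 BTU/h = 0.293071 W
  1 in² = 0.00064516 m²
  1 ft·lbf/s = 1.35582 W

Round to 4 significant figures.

0.01299 ft·lbf/s/mm²

38.77 BTU/h/in² × 0.293071 W/BTU/h ÷ 0.00064516 m²/in² = 17611.7 W/m²
17611.7 W/m² ÷ 1.35582 W/ft·lbf/s × 10⁻⁶ m²/mm² = 0.0129897 ft·lbf/s/mm²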